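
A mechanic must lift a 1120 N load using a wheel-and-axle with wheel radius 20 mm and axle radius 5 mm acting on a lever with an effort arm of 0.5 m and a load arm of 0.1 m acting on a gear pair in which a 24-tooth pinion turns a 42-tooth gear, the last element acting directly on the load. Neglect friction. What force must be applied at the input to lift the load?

32 N

Wheel-and-axle MA = R/r = 20/5 = 4.
Lever MA = effort arm / load arm = 0.5/0.1 = 5.
Gear pair MA = 42/24 = 1.75.
Combined ideal MA = 4 × 5 × 1.75 = 35.
Effort = load / MA = 1120 / 35 = 32 N.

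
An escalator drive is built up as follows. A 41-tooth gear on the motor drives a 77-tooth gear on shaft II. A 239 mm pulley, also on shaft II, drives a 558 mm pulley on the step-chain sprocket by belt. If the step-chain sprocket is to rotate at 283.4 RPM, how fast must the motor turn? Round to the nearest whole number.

1243 RPM

Overall ratio R = 1.878 × 2.3347 = 4.3847.
Required input speed = output speed × R = 283.4 × 4.3847 = 1242.6 RPM.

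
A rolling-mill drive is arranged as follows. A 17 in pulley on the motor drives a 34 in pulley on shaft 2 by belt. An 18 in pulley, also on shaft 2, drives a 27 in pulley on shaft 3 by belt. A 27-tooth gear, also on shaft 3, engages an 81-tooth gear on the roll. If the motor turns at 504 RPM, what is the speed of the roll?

56 RPM

belt 34/17 = 2 → 504/2 = 252 RPM
belt 27/18 = 1.5 → 252/1.5 = 168 RPM
gear mesh 81/27 = 3 → 168/3 = 56 RPM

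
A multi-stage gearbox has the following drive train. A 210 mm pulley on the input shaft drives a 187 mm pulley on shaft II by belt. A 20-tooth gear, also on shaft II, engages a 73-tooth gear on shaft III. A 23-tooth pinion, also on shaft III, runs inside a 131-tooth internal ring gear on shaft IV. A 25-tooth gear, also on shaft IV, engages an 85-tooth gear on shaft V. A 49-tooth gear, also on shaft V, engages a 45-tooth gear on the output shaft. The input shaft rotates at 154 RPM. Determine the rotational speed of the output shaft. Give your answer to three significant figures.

belt 187/210 = 0.89048 → 154/0.89048 = 172.94 RPM
gear mesh 73/20 = 3.65 → 172.94/3.65 = 47.381 RPM
internal gear 131/23 = 5.6957 → 47.381/5.6957 = 8.3188 RPM
gear mesh 85/25 = 3.4 → 8.3188/3.4 = 2.4467 RPM
gear mesh 45/49 = 0.91837 → 2.4467/0.91837 = 2.6642 RPM

2.66 RPM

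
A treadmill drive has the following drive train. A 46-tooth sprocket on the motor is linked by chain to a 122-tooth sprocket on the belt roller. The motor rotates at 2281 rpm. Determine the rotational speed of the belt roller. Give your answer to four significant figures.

Chain: ratio = 122/46 = 2.6522, so the belt roller turns at 2281 / 2.6522 = 860.05 rpm.

860.0 rpm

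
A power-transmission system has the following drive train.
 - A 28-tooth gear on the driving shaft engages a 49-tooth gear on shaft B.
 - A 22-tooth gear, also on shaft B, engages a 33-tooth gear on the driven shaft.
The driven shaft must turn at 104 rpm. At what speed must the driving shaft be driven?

273 rpm

Overall ratio R = 1.75 × 1.5 = 2.625.
Required input speed = output speed × R = 104 × 2.625 = 273 rpm.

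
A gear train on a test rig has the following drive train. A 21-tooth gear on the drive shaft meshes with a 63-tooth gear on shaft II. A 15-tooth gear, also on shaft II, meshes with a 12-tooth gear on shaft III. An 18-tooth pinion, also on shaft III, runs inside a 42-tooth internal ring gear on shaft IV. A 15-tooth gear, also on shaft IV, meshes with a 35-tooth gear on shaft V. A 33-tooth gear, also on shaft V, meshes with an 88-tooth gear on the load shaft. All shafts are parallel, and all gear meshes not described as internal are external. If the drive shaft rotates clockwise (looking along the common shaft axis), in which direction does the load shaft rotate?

the drive shaft → shaft II: external mesh, 1 reversal → CCW.
shaft II → shaft III: external mesh, 1 reversal → CW.
shaft III → shaft IV: internal mesh, same direction → CW.
shaft IV → shaft V: external mesh, 1 reversal → CCW.
shaft V → the load shaft: external mesh, 1 reversal → CW.
4 reversals in total — an even number — so the load shaft turns the same way as the drive shaft.

clockwise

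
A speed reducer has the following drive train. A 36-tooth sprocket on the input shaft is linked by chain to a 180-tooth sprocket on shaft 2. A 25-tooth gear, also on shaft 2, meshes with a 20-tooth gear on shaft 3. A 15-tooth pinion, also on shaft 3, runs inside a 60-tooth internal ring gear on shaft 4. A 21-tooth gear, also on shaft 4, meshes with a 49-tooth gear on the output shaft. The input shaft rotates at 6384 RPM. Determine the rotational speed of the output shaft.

the input shaft → shaft 2 (chain, 180/36): 6384 ÷ 5 = 1276.8 RPM
shaft 2 → shaft 3 (gear mesh, 20/25): 1276.8 ÷ 0.8 = 1596 RPM
shaft 3 → shaft 4 (internal gear, 60/15): 1596 ÷ 4 = 399 RPM
shaft 4 → the output shaft (gear mesh, 49/21): 399 ÷ 2.3333 = 171 RPM

171 RPM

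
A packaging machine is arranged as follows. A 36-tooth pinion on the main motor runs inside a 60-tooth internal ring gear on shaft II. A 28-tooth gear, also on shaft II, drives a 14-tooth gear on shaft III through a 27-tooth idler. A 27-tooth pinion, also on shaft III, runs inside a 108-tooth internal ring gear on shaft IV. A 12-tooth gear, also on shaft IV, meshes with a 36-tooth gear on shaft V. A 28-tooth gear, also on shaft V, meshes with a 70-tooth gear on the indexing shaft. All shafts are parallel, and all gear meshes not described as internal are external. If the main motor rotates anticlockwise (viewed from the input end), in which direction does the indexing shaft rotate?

anticlockwise

the main motor → shaft II: internal mesh, same direction → CCW.
shaft II → shaft III: driver → idler → driven is 2 external meshes, 2 reversals → CCW.
shaft III → shaft IV: internal mesh, same direction → CCW.
shaft IV → shaft V: external mesh, 1 reversal → CW.
shaft V → the indexing shaft: external mesh, 1 reversal → CCW.
4 reversals in total — an even number — so the indexing shaft turns the same way as the main motor.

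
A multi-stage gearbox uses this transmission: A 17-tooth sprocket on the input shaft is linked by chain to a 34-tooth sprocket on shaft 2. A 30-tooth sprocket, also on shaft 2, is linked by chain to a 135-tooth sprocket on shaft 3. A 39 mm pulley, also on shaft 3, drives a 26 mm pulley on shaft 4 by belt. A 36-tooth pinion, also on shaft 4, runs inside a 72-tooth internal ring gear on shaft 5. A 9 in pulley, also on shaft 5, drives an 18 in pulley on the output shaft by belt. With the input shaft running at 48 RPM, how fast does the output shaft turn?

Chain: ratio = 34/17 = 2, so shaft 2 turns at 48 / 2 = 24 RPM.
Chain: ratio = 135/30 = 4.5, so shaft 3 turns at 24 / 4.5 = 5.3333 RPM.
Belt: ratio = 26/39 = 0.66667, so shaft 4 turns at 5.3333 / 0.66667 = 8 RPM.
Internal gear: ratio = 72/36 = 2, so shaft 5 turns at 8 / 2 = 4 RPM.
Belt: ratio = 18/9 = 2, so the output shaft turns at 4 / 2 = 2 RPM.

2 RPM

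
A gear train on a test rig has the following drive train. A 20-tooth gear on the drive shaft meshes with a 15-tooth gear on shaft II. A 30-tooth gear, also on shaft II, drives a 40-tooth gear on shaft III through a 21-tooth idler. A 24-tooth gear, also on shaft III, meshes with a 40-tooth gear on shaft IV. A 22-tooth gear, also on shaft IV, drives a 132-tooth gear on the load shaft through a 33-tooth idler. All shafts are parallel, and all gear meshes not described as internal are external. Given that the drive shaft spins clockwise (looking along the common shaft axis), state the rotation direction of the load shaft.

the drive shaft → shaft II: external mesh, 1 reversal → CCW.
shaft II → shaft III: driver → idler → driven is 2 external meshes, 2 reversals → CCW.
shaft III → shaft IV: external mesh, 1 reversal → CW.
shaft IV → the load shaft: driver → idler → driven is 2 external meshes, 2 reversals → CW.
6 reversals in total — an even number — so the load shaft turns the same way as the drive shaft.

clockwise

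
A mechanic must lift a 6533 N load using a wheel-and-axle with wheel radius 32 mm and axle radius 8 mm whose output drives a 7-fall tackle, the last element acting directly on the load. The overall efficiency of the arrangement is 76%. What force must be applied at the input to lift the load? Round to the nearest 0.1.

307.0 N

Wheel-and-axle MA = R/r = 32/8 = 4.
Block-and-tackle MA = number of supporting rope parts = 7.
Combined ideal MA = 4 × 7 = 28.
Actual MA = 28 × 0.76 = 21.28.
Effort = load / actual MA = 6533 / 21.28 = 307 N.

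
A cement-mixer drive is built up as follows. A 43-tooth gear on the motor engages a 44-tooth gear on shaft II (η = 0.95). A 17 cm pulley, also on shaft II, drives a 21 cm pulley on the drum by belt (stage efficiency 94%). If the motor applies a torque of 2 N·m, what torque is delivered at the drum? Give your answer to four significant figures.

2.258 N·m

gear mesh 44/43 = 1.0233 → τ = 2·1.0233·0.95 = 1.9442 N·m
belt 21/17 = 1.2353 → τ = 1.9442·1.2353·0.94 = 2.2575 N·m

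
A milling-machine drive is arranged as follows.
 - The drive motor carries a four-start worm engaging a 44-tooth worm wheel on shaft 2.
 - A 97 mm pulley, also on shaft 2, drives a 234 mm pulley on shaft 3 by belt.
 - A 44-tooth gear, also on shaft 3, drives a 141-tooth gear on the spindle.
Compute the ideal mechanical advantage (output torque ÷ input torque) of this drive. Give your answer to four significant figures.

Each stage contributes driven/driver: worm 44/4 = 11, belt 234/97 = 2.4124, gear mesh 141/44 = 3.2045.
Overall: 11 × 2.4124 × 3.2045 = 85.036.

85.04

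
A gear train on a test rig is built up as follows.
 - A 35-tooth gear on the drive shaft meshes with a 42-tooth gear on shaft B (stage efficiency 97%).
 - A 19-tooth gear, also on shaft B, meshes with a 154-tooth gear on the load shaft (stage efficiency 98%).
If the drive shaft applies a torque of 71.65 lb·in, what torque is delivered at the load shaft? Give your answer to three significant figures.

662 lb·in

gear mesh 42/35 = 1.2 → τ = 71.65·1.2·0.97 = 83.401 lb·in
gear mesh 154/19 = 8.1053 → τ = 83.401·8.1053·0.98 = 662.46 lb·in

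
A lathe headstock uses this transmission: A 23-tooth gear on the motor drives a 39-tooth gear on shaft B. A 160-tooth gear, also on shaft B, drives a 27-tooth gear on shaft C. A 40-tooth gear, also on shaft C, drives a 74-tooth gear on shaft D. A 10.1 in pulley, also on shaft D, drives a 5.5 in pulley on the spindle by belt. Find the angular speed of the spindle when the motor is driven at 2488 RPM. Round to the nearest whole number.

8631 RPM

gear mesh 39/23 = 1.6957 → 2488/1.6957 = 1467.3 RPM
gear mesh 27/160 = 0.16875 → 1467.3/0.16875 = 8695 RPM
gear mesh 74/40 = 1.85 → 8695/1.85 = 4700 RPM
belt 5.5/10.1 = 0.54455 → 4700/0.54455 = 8630.9 RPM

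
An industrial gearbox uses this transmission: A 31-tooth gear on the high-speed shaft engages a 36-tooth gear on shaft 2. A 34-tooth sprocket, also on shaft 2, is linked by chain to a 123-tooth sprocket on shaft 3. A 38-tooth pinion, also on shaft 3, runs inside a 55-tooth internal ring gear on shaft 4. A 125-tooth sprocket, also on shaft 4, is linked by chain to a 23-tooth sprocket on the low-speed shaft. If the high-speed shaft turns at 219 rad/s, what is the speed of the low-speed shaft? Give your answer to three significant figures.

the high-speed shaft → shaft 2 (gear mesh, 36/31): 219 ÷ 1.1613 = 188.58 rad/s
shaft 2 → shaft 3 (chain, 123/34): 188.58 ÷ 3.6176 = 52.129 rad/s
shaft 3 → shaft 4 (internal gear, 55/38): 52.129 ÷ 1.4474 = 36.016 rad/s
shaft 4 → the low-speed shaft (chain, 23/125): 36.016 ÷ 0.184 = 195.74 rad/s

196 rad/s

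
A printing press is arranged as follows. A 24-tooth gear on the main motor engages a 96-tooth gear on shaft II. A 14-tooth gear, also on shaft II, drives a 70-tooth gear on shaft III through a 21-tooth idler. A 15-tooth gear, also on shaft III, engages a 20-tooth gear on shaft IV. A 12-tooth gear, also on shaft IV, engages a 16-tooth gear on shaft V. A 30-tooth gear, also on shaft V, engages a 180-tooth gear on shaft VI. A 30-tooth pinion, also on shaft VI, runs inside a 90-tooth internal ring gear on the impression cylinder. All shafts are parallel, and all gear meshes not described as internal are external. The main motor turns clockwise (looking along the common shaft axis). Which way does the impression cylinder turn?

clockwise

the main motor → shaft II: external mesh, 1 reversal → CCW.
shaft II → shaft III: driver → idler → driven is 2 external meshes, 2 reversals → CCW.
shaft III → shaft IV: external mesh, 1 reversal → CW.
shaft IV → shaft V: external mesh, 1 reversal → CCW.
shaft V → shaft VI: external mesh, 1 reversal → CW.
shaft VI → the impression cylinder: internal mesh, same direction → CW.
6 reversals in total — an even number — so the impression cylinder turns the same way as the main motor.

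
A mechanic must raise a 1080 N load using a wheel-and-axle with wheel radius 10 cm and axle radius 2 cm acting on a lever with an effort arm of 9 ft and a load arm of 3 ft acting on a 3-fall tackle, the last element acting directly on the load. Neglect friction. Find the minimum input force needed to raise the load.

Wheel-and-axle MA = R/r = 10/2 = 5.
Lever MA = effort arm / load arm = 9/3 = 3.
Block-and-tackle MA = number of supporting rope parts = 3.
Combined ideal MA = 5 × 3 × 3 = 45.
Effort = load / MA = 1080 / 45 = 24 N.

24 N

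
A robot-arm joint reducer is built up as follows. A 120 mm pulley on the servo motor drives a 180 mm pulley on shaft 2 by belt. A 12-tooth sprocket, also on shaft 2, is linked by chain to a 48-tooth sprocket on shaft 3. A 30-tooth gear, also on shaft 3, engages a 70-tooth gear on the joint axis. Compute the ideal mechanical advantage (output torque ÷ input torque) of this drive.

Each stage contributes driven/driver: belt 180/120 = 1.5, chain 48/12 = 4, gear mesh 70/30 = 2.3333.
Overall: 1.5 × 4 × 2.3333 = 14.

14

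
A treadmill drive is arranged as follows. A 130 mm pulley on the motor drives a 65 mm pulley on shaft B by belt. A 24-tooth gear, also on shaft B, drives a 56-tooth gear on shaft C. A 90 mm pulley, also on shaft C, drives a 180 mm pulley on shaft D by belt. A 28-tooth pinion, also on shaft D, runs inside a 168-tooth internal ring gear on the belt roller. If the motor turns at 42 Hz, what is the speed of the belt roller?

3 Hz

belt 65/130 = 0.5 → 42/0.5 = 84 Hz
gear mesh 56/24 = 2.3333 → 84/2.3333 = 36 Hz
belt 180/90 = 2 → 36/2 = 18 Hz
internal gear 168/28 = 6 → 18/6 = 3 Hz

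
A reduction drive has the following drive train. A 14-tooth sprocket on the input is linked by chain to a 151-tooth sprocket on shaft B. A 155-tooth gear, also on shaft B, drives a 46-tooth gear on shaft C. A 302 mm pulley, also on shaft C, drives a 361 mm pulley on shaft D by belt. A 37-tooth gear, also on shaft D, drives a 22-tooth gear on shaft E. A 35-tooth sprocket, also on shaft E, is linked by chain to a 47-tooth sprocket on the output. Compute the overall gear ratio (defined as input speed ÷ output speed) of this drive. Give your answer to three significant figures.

3.06

Each stage contributes driven/driver: chain 151/14 = 10.786, gear mesh 46/155 = 0.29677, belt 361/302 = 1.1954, gear mesh 22/37 = 0.59459, chain 47/35 = 1.3429.
Overall: 10.786 × 0.29677 × 1.1954 × 0.59459 × 1.3429 = 3.0551.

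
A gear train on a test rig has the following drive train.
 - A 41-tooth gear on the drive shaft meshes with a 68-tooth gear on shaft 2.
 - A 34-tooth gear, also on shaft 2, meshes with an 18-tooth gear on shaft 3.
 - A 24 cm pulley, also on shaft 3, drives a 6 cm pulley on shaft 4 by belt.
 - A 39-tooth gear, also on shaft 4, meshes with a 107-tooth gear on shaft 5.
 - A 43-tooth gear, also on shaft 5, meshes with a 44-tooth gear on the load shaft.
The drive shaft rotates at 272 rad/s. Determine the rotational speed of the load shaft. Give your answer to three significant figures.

gear mesh 68/41 = 1.6585 → 272/1.6585 = 164 rad/s
gear mesh 18/34 = 0.52941 → 164/0.52941 = 309.78 rad/s
belt 6/24 = 0.25 → 309.78/0.25 = 1239.1 rad/s
gear mesh 107/39 = 2.7436 → 1239.1/2.7436 = 451.64 rad/s
gear mesh 44/43 = 1.0233 → 451.64/1.0233 = 441.37 rad/s

441 rad/s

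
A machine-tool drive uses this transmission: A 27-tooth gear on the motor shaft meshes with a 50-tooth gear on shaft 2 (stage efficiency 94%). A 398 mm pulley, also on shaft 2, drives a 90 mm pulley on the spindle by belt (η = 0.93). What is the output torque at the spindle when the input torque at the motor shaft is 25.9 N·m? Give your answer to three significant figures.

9.48 N·m

Gear mesh: ratio = 50/27 = 1.8519; torque at shaft 2 = 25.9 × 1.8519 × 0.94 = 45.085 N·m.
Belt: ratio = 90/398 = 0.22613; torque at the spindle = 45.085 × 0.22613 × 0.93 = 9.4815 N·m.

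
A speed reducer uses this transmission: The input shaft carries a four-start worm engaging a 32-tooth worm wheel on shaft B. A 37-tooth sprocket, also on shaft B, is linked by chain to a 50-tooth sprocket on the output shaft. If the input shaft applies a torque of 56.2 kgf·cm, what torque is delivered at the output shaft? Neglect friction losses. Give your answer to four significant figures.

607.6 kgf·cm

After the worm (32/4): 56.2 × 8 = 449.6 kgf·cm
After the chain (50/37): 449.6 × 1.3514 = 607.57 kgf·cm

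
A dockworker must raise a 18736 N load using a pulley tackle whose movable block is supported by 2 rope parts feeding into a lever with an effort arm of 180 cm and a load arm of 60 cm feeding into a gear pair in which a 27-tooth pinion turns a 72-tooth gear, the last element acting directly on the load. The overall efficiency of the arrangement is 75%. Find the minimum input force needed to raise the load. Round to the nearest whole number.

Block-and-tackle MA = number of supporting rope parts = 2.
Lever MA = effort arm / load arm = 180/60 = 3.
Gear pair MA = 72/27 = 2.6667.
Combined ideal MA = 2 × 3 × 2.6667 = 16.
Actual MA = 16 × 0.75 = 12.
Effort = load / actual MA = 18736 / 12 = 1561.3 N.

1561 N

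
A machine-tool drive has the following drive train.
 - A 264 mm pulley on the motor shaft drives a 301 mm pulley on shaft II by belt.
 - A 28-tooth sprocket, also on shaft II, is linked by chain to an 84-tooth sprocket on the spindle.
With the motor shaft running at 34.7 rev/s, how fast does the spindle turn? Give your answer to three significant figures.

10.1 rev/s

the motor shaft → shaft II (belt, 301/264): 34.7 ÷ 1.1402 = 30.435 rev/s
shaft II → the spindle (chain, 84/28): 30.435 ÷ 3 = 10.145 rev/s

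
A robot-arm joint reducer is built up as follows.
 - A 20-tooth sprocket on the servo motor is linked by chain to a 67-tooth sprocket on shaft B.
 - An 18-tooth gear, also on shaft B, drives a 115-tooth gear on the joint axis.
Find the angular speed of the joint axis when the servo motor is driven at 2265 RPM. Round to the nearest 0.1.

Chain: ratio = 67/20 = 3.35, so shaft B turns at 2265 / 3.35 = 676.12 RPM.
Gear mesh: ratio = 115/18 = 6.3889, so the joint axis turns at 676.12 / 6.3889 = 105.83 RPM.

105.8 RPM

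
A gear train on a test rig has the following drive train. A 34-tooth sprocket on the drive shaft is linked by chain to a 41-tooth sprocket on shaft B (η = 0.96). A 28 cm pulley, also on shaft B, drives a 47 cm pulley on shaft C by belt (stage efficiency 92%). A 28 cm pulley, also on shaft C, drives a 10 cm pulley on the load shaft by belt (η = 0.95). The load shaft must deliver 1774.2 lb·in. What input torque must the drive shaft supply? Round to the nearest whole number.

2925 lb·in

Overall ratio R = 1.2059 × 1.6786 × 0.35714 = 0.72291; overall efficiency η = 0.96 × 0.92 × 0.95 = 0.8390.
Input torque = output torque / (R × η) = 1774.2 / (0.72291 × 0.8390) = 2925 lb·in.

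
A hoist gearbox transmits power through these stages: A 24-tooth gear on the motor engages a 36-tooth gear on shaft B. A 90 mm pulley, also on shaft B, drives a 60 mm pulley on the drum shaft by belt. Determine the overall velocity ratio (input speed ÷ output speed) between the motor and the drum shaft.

1

Each stage contributes driven/driver: gear mesh 36/24 = 1.5, belt 60/90 = 0.66667.
Overall: 1.5 × 0.66667 = 1.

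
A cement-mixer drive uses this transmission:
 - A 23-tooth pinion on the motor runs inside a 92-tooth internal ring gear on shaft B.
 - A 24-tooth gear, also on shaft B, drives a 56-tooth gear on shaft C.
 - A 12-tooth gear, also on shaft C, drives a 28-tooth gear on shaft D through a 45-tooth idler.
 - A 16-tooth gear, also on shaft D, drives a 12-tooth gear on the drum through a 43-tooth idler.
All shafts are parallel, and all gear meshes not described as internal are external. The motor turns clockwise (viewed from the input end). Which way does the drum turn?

anticlockwise

the motor → shaft B: internal mesh, same direction → CW.
shaft B → shaft C: external mesh, 1 reversal → CCW.
shaft C → shaft D: driver → idler → driven is 2 external meshes, 2 reversals → CCW.
shaft D → the drum: driver → idler → driven is 2 external meshes, 2 reversals → CCW.
5 reversals in total — an odd number — so the drum turns opposite to the motor.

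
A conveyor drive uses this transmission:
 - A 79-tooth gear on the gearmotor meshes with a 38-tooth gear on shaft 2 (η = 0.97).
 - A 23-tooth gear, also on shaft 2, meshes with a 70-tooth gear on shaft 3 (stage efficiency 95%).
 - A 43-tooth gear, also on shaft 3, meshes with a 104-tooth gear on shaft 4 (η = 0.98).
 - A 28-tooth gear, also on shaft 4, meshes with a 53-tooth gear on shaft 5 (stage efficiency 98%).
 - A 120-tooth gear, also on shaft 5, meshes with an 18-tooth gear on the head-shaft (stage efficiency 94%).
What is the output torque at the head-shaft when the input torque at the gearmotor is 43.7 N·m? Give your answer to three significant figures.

36.5 N·m

Gear mesh: ratio = 38/79 = 0.48101; torque at shaft 2 = 43.7 × 0.48101 × 0.97 = 20.39 N·m.
Gear mesh: ratio = 70/23 = 3.0435; torque at shaft 3 = 20.39 × 3.0435 × 0.95 = 58.953 N·m.
Gear mesh: ratio = 104/43 = 2.4186; torque at shaft 4 = 58.953 × 2.4186 × 0.98 = 139.73 N·m.
Gear mesh: ratio = 53/28 = 1.8929; torque at shaft 5 = 139.73 × 1.8929 × 0.98 = 259.2 N·m.
Gear mesh: ratio = 18/120 = 0.15; torque at the head-shaft = 259.2 × 0.15 × 0.94 = 36.547 N·m.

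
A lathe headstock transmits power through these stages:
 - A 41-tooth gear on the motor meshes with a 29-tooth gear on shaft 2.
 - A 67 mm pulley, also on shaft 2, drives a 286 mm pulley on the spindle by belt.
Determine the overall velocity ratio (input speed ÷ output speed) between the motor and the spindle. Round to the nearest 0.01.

Each stage contributes driven/driver: gear mesh 29/41 = 0.70732, belt 286/67 = 4.2687.
Overall: 0.70732 × 4.2687 = 3.0193.

3.02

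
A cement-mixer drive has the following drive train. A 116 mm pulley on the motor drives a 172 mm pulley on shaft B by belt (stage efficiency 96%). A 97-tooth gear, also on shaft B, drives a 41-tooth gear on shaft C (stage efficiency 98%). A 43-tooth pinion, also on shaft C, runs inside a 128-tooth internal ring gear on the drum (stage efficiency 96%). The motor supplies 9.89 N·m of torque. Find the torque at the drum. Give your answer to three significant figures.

16.7 N·m

belt 172/116 = 1.4828 → τ = 9.89·1.4828·0.96 = 14.078 N·m
gear mesh 41/97 = 0.42268 → τ = 14.078·0.42268·0.98 = 5.8314 N·m
internal gear 128/43 = 2.9767 → τ = 5.8314·2.9767·0.96 = 16.664 N·m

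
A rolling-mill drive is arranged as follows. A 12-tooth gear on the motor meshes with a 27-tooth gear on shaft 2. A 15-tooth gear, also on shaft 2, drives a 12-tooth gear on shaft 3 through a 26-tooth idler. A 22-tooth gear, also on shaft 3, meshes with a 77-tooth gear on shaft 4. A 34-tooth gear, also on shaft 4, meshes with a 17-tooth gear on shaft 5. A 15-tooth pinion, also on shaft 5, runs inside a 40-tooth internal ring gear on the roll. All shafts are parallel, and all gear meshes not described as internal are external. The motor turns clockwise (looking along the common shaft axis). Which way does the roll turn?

counterclockwise

the motor → shaft 2: external mesh, 1 reversal → CCW.
shaft 2 → shaft 3: driver → idler → driven is 2 external meshes, 2 reversals → CCW.
shaft 3 → shaft 4: external mesh, 1 reversal → CW.
shaft 4 → shaft 5: external mesh, 1 reversal → CCW.
shaft 5 → the roll: internal mesh, same direction → CCW.
5 reversals in total — an odd number — so the roll turns opposite to the motor.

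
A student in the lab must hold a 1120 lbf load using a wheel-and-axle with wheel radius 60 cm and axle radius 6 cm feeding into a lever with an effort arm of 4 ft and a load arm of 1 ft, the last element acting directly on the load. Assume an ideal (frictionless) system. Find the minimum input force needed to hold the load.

28 lbf

Wheel-and-axle MA = R/r = 60/6 = 10.
Lever MA = effort arm / load arm = 4/1 = 4.
Combined ideal MA = 10 × 4 = 40.
Effort = load / MA = 1120 / 40 = 28 lbf.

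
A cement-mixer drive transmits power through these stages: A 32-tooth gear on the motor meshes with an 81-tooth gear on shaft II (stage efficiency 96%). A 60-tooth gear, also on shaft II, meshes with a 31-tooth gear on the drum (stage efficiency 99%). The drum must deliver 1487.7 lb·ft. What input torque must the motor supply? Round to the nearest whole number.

Overall ratio R = 2.5312 × 0.51667 = 1.3078; overall efficiency η = 0.96 × 0.99 = 0.9504.
Input torque = output torque / (R × η) = 1487.7 / (1.3078 × 0.9504) = 1196.9 lb·ft.

1197 lb·ft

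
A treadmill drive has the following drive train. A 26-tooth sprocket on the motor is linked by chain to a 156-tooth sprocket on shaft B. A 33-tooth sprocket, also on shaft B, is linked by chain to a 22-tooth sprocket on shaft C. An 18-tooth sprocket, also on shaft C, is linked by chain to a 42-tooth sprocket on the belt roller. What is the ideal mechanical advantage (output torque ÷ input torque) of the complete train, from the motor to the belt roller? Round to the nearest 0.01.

9.33

Each stage contributes driven/driver: chain 156/26 = 6, chain 22/33 = 0.66667, chain 42/18 = 2.3333.
Overall: 6 × 0.66667 × 2.3333 = 9.3333.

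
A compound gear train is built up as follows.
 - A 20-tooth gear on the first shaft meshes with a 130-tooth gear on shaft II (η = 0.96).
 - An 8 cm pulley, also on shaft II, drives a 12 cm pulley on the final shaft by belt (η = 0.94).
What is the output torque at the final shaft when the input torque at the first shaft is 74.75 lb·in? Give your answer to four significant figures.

Gear mesh: ratio = 130/20 = 6.5; torque at shaft II = 74.75 × 6.5 × 0.96 = 466.44 lb·in.
Belt: ratio = 12/8 = 1.5; torque at the final shaft = 466.44 × 1.5 × 0.94 = 657.68 lb·in.

657.7 lb·in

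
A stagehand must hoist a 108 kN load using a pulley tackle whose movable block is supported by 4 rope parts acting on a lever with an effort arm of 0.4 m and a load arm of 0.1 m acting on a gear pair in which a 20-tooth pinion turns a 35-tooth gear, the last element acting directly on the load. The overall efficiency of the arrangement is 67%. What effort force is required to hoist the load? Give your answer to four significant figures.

Block-and-tackle MA = number of supporting rope parts = 4.
Lever MA = effort arm / load arm = 0.4/0.1 = 4.
Gear pair MA = 35/20 = 1.75.
Combined ideal MA = 4 × 4 × 1.75 = 28.
Actual MA = 28 × 0.67 = 18.76.
Effort = load / actual MA = 108 / 18.76 = 5.7569 kN.

5.757 kN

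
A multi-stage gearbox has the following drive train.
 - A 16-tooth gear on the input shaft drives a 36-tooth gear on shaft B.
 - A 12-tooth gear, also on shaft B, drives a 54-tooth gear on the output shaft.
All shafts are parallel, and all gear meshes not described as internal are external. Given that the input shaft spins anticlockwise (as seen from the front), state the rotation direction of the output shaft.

anticlockwise

the input shaft → shaft B: external mesh, 1 reversal → CW.
shaft B → the output shaft: external mesh, 1 reversal → CCW.
2 reversals in total — an even number — so the output shaft turns the same way as the input shaft.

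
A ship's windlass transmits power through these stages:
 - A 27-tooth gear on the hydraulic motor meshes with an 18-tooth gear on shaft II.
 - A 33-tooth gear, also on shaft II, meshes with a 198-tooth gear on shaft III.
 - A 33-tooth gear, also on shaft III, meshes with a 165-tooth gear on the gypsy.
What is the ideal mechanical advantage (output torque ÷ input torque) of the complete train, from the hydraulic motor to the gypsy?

20

Each stage contributes driven/driver: gear mesh 18/27 = 0.66667, gear mesh 198/33 = 6, gear mesh 165/33 = 5.
Overall: 0.66667 × 6 × 5 = 20.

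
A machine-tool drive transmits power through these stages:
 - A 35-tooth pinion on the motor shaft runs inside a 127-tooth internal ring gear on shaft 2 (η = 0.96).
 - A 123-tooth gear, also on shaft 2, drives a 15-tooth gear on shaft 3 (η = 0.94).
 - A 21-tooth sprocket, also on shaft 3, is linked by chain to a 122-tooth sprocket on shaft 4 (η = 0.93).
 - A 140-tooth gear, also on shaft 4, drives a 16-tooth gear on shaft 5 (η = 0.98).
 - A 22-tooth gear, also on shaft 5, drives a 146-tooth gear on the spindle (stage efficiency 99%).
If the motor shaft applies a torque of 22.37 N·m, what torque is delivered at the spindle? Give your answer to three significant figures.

35.5 N·m

internal gear 127/35 = 3.6286 → τ = 22.37·3.6286·0.96 = 77.924 N·m
gear mesh 15/123 = 0.12195 → τ = 77.924·0.12195·0.94 = 8.9328 N·m
chain 122/21 = 5.8095 → τ = 8.9328·5.8095·0.93 = 48.263 N·m
gear mesh 16/140 = 0.11429 → τ = 48.263·0.11429·0.98 = 5.4054 N·m
gear mesh 146/22 = 6.6364 → τ = 5.4054·6.6364·0.99 = 35.514 N·m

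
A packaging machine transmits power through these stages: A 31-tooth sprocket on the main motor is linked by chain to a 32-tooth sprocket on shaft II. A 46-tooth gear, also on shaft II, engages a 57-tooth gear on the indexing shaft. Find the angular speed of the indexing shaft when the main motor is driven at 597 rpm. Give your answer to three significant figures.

467 rpm

chain 32/31 = 1.0323 → 597/1.0323 = 578.34 rpm
gear mesh 57/46 = 1.2391 → 578.34/1.2391 = 466.73 rpm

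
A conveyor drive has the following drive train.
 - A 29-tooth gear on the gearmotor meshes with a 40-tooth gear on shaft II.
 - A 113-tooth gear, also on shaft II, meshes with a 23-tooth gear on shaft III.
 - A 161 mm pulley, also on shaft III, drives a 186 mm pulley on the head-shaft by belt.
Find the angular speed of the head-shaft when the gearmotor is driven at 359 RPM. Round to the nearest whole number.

the gearmotor → shaft II (gear mesh, 40/29): 359 ÷ 1.3793 = 260.27 RPM
shaft II → shaft III (gear mesh, 23/113): 260.27 ÷ 0.20354 = 1278.7 RPM
shaft III → the head-shaft (belt, 186/161): 1278.7 ÷ 1.1553 = 1106.9 RPM

1107 RPM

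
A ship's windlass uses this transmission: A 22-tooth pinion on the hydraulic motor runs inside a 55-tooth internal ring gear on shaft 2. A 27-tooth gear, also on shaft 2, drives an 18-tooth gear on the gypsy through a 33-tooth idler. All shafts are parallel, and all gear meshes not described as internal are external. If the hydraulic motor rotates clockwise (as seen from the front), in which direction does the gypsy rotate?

the hydraulic motor → shaft 2: internal mesh, same direction → CW.
shaft 2 → the gypsy: driver → idler → driven is 2 external meshes, 2 reversals → CW.
2 reversals in total — an even number — so the gypsy turns the same way as the hydraulic motor.

clockwise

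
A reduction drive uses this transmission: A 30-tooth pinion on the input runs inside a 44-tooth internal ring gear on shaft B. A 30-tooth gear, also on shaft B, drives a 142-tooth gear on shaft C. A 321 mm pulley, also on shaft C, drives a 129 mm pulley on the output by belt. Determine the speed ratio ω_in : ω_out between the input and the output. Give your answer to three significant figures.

Each stage contributes driven/driver: internal gear 44/30 = 1.4667, gear mesh 142/30 = 4.7333, belt 129/321 = 0.40187.
Overall: 1.4667 × 4.7333 × 0.40187 = 2.7899.

2.79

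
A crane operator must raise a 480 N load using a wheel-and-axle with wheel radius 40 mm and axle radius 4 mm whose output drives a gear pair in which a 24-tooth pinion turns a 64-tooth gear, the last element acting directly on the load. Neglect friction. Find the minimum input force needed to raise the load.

18 N

Wheel-and-axle MA = R/r = 40/4 = 10.
Gear pair MA = 64/24 = 2.6667.
Combined ideal MA = 10 × 2.6667 = 26.667.
Effort = load / MA = 480 / 26.667 = 18 N.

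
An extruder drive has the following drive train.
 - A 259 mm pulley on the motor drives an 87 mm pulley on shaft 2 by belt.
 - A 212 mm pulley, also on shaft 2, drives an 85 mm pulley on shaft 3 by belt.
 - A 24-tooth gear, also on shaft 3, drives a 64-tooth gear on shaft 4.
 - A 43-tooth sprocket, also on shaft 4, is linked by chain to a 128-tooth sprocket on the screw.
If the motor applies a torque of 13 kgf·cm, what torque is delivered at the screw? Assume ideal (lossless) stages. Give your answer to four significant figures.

13.90 kgf·cm

After the belt (87/259): 13 × 0.33591 = 4.3668 kgf·cm
After the belt (85/212): 4.3668 × 0.40094 = 1.7508 kgf·cm
After the gear mesh (64/24): 1.7508 × 2.6667 = 4.6689 kgf·cm
After the chain (128/43): 4.6689 × 2.9767 = 13.898 kgf·cm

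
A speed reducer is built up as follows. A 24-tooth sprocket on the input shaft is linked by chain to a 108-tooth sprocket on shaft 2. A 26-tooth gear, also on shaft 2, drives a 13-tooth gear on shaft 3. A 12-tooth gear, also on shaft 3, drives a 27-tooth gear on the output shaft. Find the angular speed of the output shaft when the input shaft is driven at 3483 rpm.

chain 108/24 = 4.5 → 3483/4.5 = 774 rpm
gear mesh 13/26 = 0.5 → 774/0.5 = 1548 rpm
gear mesh 27/12 = 2.25 → 1548/2.25 = 688 rpm

688 rpm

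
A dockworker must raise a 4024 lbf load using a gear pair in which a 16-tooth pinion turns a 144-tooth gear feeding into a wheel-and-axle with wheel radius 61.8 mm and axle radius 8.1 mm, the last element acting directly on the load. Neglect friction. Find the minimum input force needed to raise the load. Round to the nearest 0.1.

Gear pair MA = 144/16 = 9.
Wheel-and-axle MA = R/r = 61.8/8.1 = 7.6296.
Combined ideal MA = 9 × 7.6296 = 68.667.
Effort = load / MA = 4024 / 68.667 = 58.602 lbf.

58.6 lbf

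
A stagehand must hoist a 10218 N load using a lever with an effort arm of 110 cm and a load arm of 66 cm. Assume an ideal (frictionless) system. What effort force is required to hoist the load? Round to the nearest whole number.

6131 N

Lever MA = effort arm / load arm = 110/66 = 1.6667.
Effort = load / MA = 10218 / 1.6667 = 6130.8 N.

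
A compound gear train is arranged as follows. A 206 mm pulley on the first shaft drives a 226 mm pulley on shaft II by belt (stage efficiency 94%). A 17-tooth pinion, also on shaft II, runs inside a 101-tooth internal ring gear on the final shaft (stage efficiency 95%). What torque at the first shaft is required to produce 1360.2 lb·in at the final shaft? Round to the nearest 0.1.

Overall ratio R = 1.0971 × 5.9412 = 6.518; overall efficiency η = 0.94 × 0.95 = 0.8930.
Input torque = output torque / (R × η) = 1360.2 / (6.518 × 0.8930) = 233.69 lb·in.

233.7 lb·in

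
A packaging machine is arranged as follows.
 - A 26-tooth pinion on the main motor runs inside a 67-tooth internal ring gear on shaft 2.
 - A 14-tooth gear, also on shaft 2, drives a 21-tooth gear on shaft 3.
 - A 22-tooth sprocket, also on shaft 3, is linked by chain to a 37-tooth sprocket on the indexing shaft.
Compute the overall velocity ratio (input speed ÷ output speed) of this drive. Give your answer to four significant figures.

Each stage contributes driven/driver: internal gear 67/26 = 2.5769, gear mesh 21/14 = 1.5, chain 37/22 = 1.6818.
Overall: 2.5769 × 1.5 × 1.6818 = 6.5009.

6.501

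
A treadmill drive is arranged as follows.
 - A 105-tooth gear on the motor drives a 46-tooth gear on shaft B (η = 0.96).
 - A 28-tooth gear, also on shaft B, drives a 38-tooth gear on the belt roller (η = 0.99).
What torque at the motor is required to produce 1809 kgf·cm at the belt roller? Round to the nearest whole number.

3201 kgf·cm

Overall ratio R = 0.4381 × 1.3571 = 0.59456; overall efficiency η = 0.96 × 0.99 = 0.9504.
Input torque = output torque / (R × η) = 1809 / (0.59456 × 0.9504) = 3201.4 kgf·cm.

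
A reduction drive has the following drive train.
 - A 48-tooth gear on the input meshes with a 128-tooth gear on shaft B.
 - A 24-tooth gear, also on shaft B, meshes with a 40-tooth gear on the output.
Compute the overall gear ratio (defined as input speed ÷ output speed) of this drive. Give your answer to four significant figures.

Each stage contributes driven/driver: gear mesh 128/48 = 2.6667, gear mesh 40/24 = 1.6667.
Overall: 2.6667 × 1.6667 = 4.4444.

4.444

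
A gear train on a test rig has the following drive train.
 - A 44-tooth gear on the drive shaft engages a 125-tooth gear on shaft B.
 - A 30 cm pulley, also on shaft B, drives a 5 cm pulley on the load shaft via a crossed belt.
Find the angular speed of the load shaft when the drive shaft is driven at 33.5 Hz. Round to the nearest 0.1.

gear mesh 125/44 = 2.8409 → 33.5/2.8409 = 11.792 Hz
belt 5/30 = 0.16667 → 11.792/0.16667 = 70.752 Hz

70.8 Hz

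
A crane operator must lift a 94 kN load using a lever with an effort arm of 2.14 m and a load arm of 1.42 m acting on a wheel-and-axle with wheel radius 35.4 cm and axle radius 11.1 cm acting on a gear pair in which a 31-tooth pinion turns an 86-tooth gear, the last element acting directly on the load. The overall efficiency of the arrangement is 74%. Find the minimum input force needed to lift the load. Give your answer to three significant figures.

Lever MA = effort arm / load arm = 2.14/1.42 = 1.507.
Wheel-and-axle MA = R/r = 35.4/11.1 = 3.1892.
Gear pair MA = 86/31 = 2.7742.
Combined ideal MA = 1.507 × 3.1892 × 2.7742 = 13.333.
Actual MA = 13.333 × 0.74 = 9.8668.
Effort = load / actual MA = 94 / 9.8668 = 9.5269 kN.

9.53 kN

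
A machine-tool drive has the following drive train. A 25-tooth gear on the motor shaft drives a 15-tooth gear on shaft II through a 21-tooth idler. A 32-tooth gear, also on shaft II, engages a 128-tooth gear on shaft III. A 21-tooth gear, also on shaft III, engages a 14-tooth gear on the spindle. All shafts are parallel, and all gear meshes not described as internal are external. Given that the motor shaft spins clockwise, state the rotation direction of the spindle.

clockwise

the motor shaft → shaft II: driver → idler → driven is 2 external meshes, 2 reversals → CW.
shaft II → shaft III: external mesh, 1 reversal → CCW.
shaft III → the spindle: external mesh, 1 reversal → CW.
4 reversals in total — an even number — so the spindle turns the same way as the motor shaft.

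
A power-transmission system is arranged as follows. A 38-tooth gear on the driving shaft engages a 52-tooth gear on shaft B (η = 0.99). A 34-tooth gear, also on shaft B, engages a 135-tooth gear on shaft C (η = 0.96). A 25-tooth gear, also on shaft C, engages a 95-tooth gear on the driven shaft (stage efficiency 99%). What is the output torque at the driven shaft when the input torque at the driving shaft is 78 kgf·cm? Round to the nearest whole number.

1515 kgf·cm

After the gear mesh (52/38): 78 × 1.3684 × 0.99 = 105.67 kgf·cm
After the gear mesh (135/34): 105.67 × 3.9706 × 0.96 = 402.79 kgf·cm
After the gear mesh (95/25): 402.79 × 3.8 × 0.99 = 1515.3 kgf·cm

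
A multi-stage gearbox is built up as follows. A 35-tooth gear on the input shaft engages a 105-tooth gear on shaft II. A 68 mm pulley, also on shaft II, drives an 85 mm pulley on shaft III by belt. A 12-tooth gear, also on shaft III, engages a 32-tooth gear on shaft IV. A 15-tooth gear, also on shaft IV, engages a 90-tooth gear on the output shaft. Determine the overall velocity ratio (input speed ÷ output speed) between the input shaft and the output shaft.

Each stage contributes driven/driver: gear mesh 105/35 = 3, belt 85/68 = 1.25, gear mesh 32/12 = 2.6667, gear mesh 90/15 = 6.
Overall: 3 × 1.25 × 2.6667 × 6 = 60.

60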